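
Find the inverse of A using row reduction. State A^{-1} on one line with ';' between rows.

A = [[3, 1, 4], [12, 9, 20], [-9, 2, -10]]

inverse = [13/3 -3/5 8/15; 2 -1/5 2/5; -7/2 1/2 -1/2]

Gauss-Jordan on [A | I]:
R1 <- (1/3)*R1:  [   1  1/3  4/3  |  1/3    0    0 ]
R2 <- R2 - (12)*R1:  [  0   5   4  |  -4   1   0 ]
R3 <- R3 - (-9)*R1:  [ 0  5  2  |  3  0  1 ]
R2 <- (1/5)*R2:  [    0     1   4/5  |  -4/5   1/5     0 ]
R1 <- R1 - (1/3)*R2:  [     1      0  16/15  |    3/5  -1/15      0 ]
R3 <- R3 - (5)*R2:  [  0   0  -2  |   7  -1   1 ]
R3 <- (1/-2)*R3:  [    0     0     1  |  -7/2   1/2  -1/2 ]
R1 <- R1 - (16/15)*R3:  [    1     0     0  |  13/3  -3/5  8/15 ]
R2 <- R2 - (4/5)*R3:  [    0     1     0  |     2  -1/5   2/5 ]
Right block of [I | A^{-1}] is the inverse:
[ 13/3  -3/5  8/15 ]
[    2  -1/5   2/5 ]
[ -7/2   1/2  -1/2 ]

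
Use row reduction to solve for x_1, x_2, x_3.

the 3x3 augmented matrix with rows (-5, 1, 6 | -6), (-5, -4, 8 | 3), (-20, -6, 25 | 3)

(-3, -3, -3)

Forward elimination on [A|b]:
R2 <- R2 - (1)*R1:  [  0  -5   2   9 ]
R3 <- R3 - (4)*R1:  [   0  -10    1   27 ]
R3 <- R3 - (2)*R2:  [  0   0  -3   9 ]
Row echelon form:
[ -5   1   6  |  -6 ]
[  0  -5   2  |   9 ]
[  0   0  -3  |   9 ]
Back-substitution:
x_3 = (9) / -3 = -3
x_2 = (9 - (2)*(-3)) / -5 = -3
x_1 = (-6 - (1)*(-3) - (6)*(-3)) / -5 = -3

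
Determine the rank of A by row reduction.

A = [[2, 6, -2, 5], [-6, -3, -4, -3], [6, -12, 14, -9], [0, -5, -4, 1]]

Row reduction:
R2 <- R2 - (-3)*R1:  [   0   15  -10   12 ]
R3 <- R3 - (3)*R1:  [   0  -30   20  -24 ]
R3 <- R3 - (-2)*R2:  [ 0  0  0  0 ]
R4 <- R4 - (-1/3)*R2:  [     0      0  -22/3      5 ]
R3 <-> R4   (pivot in column 3 was zero)
[ 2   6     -2   5 ]
[ 0  15    -10  12 ]
[ 0   0  -22/3   5 ]
[ 0   0      0   0 ]
Row echelon form:
[ 2   6     -2   5 ]
[ 0  15    -10  12 ]
[ 0   0  -22/3   5 ]
[ 0   0      0   0 ]
Nonzero rows / pivot columns: 3

rank(A) = 3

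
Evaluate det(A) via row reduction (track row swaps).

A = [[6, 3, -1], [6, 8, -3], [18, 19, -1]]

det(A) = 180

Forward elimination:
R2 <- R2 - (1)*R1:  [  0   5  -2 ]
R3 <- R3 - (3)*R1:  [  0  10   2 ]
R3 <- R3 - (2)*R2:  [ 0  0  6 ]
Upper-triangular form:
[ 6  3  -1 ]
[ 0  5  -2 ]
[ 0  0   6 ]
det(A) = (-1)^0 * (6) * (5) * (6) = 180  (0 row swaps -> sign +1)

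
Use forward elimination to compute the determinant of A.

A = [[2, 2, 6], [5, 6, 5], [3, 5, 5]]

Forward elimination:
R2 <- R2 - (5/2)*R1:  [   0    1  -10 ]
R3 <- R3 - (3/2)*R1:  [  0   2  -4 ]
R3 <- R3 - (2)*R2:  [  0   0  16 ]
Upper-triangular form:
[ 2  2    6 ]
[ 0  1  -10 ]
[ 0  0   16 ]
det(A) = (-1)^0 * (2) * (1) * (16) = 32  (0 row swaps -> sign +1)

det(A) = 32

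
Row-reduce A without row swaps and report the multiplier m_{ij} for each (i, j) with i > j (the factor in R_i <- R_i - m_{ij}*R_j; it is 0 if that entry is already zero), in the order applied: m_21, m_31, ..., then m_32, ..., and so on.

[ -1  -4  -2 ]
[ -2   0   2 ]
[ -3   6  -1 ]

Forward elimination:
R2 <- R2 - (2)*R1:  [ 0  8  6 ]
R3 <- R3 - (3)*R1:  [  0  18   5 ]
R3 <- R3 - (9/4)*R2:  [     0      0  -17/2 ]
Multipliers (in order of application): m_{21} = 2, m_{31} = 3, m_{32} = 9/4

multipliers: 2, 3, 9/4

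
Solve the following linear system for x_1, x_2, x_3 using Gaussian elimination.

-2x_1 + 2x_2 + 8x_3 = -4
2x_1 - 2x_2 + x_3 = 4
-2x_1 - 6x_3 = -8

Forward elimination on [A|b]:
R2 <- R2 - (-1)*R1:  [ 0  0  9  0 ]
R3 <- R3 - (1)*R1:  [   0   -2  -14   -4 ]
R2 <-> R3   (pivot in column 2 was zero)
[ -2   2    8  -4 ]
[  0  -2  -14  -4 ]
[  0   0    9   0 ]
Row echelon form:
[ -2   2    8  |  -4 ]
[  0  -2  -14  |  -4 ]
[  0   0    9  |   0 ]
Back-substitution:
x_3 = (0) / 9 = 0
x_2 = (-4 - (-14)*(0)) / -2 = 2
x_1 = (-4 - (2)*(2) - (8)*(0)) / -2 = 4

(4, 2, 0)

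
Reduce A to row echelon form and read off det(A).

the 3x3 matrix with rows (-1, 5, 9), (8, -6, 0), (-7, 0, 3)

Forward elimination:
R2 <- R2 - (-8)*R1:  [  0  34  72 ]
R3 <- R3 - (7)*R1:  [   0  -35  -60 ]
R3 <- R3 - (-35/34)*R2:  [      0       0  240/17 ]
Upper-triangular form:
[ -1   5       9 ]
[  0  34      72 ]
[  0   0  240/17 ]
det(A) = (-1)^0 * (-1) * (34) * (240/17) = -480  (0 row swaps -> sign +1)

det(A) = -480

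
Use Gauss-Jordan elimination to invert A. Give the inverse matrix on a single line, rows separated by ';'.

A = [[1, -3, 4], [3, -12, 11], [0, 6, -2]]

inverse = [-7/2 3/2 5/4; 1/2 -1/6 1/12; 3/2 -1/2 -1/4]

Gauss-Jordan on [A | I]:
R2 <- R2 - (3)*R1:  [  0  -3  -1  |  -3   1   0 ]
R2 <- (1/-3)*R2:  [    0     1   1/3  |     1  -1/3     0 ]
R1 <- R1 - (-3)*R2:  [  1   0   5  |   4  -1   0 ]
R3 <- R3 - (6)*R2:  [  0   0  -4  |  -6   2   1 ]
R3 <- (1/-4)*R3:  [    0     0     1  |   3/2  -1/2  -1/4 ]
R1 <- R1 - (5)*R3:  [    1     0     0  |  -7/2   3/2   5/4 ]
R2 <- R2 - (1/3)*R3:  [    0     1     0  |   1/2  -1/6  1/12 ]
Right block of [I | A^{-1}] is the inverse:
[ -7/2   3/2   5/4 ]
[  1/2  -1/6  1/12 ]
[  3/2  -1/2  -1/4 ]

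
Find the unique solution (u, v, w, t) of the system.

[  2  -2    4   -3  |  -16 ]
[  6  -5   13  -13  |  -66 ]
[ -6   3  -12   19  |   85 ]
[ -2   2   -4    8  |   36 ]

Forward elimination on [A|b]:
R2 <- R2 - (3)*R1:  [   0    1    1   -4  -18 ]
R3 <- R3 - (-3)*R1:  [  0  -3   0  10  37 ]
R4 <- R4 - (-1)*R1:  [  0   0   0   5  20 ]
R3 <- R3 - (-3)*R2:  [   0    0    3   -2  -17 ]
Row echelon form:
[ 2  -2  4  -3  |  -16 ]
[ 0   1  1  -4  |  -18 ]
[ 0   0  3  -2  |  -17 ]
[ 0   0  0   5  |   20 ]
Back-substitution:
t = (20) / 5 = 4
w = (-17 - (-2)*(4)) / 3 = -3
v = (-18 - (1)*(-3) - (-4)*(4)) / 1 = 1
u = (-16 - (-2)*(1) - (4)*(-3) - (-3)*(4)) / 2 = 5

(5, 1, -3, 4)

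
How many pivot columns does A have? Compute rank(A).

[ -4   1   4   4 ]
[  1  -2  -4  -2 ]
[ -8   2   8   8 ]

Row reduction:
R2 <- R2 - (-1/4)*R1:  [    0  -7/4    -3    -1 ]
R3 <- R3 - (2)*R1:  [ 0  0  0  0 ]
Row echelon form:
[ -4     1   4   4 ]
[  0  -7/4  -3  -1 ]
[  0     0   0   0 ]
Nonzero rows / pivot columns: 2

rank(A) = 2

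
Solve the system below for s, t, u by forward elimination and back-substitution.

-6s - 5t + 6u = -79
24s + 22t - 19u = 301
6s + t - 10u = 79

(4, 5, -5)

Forward elimination on [A|b]:
R2 <- R2 - (-4)*R1:  [   0    2    5  -15 ]
R3 <- R3 - (-1)*R1:  [  0  -4  -4   0 ]
R3 <- R3 - (-2)*R2:  [   0    0    6  -30 ]
Row echelon form:
[ -6  -5  6  |  -79 ]
[  0   2  5  |  -15 ]
[  0   0  6  |  -30 ]
Back-substitution:
u = (-30) / 6 = -5
t = (-15 - (5)*(-5)) / 2 = 5
s = (-79 - (-5)*(5) - (6)*(-5)) / -6 = 4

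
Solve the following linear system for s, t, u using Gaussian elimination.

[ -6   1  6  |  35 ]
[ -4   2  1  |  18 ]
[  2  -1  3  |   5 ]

(-1, 5, 4)

Forward elimination on [A|b]:
R2 <- R2 - (2/3)*R1:  [     0    4/3     -3  -16/3 ]
R3 <- R3 - (-1/3)*R1:  [    0  -2/3     5  50/3 ]
R3 <- R3 - (-1/2)*R2:  [   0    0  7/2   14 ]
Row echelon form:
[ -6    1    6  |     35 ]
[  0  4/3   -3  |  -16/3 ]
[  0    0  7/2  |     14 ]
Back-substitution:
u = (14) / (7/2) = 4
t = (-16/3 - (-3)*(4)) / (4/3) = 5
s = (35 - (1)*(5) - (6)*(4)) / -6 = -1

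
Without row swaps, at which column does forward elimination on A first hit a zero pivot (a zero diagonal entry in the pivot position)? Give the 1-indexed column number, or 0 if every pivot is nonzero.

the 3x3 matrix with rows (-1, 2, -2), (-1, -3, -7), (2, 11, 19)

Naive forward elimination:
R2 <- R2 - (1)*R1:  [  0  -5  -5 ]
R3 <- R3 - (-2)*R1:  [  0  15  15 ]
R3 <- R3 - (-3)*R2:  [ 0  0  0 ]
Matrix at this point:
[ -1   2  -2 ]
[  0  -5  -5 ]
[  0   0   0 ]
Pivot entry (3,3) in the last row is zero and there are no rows below to swap with -> zero pivot in column 3 (A is singular).

first zero-pivot column = 3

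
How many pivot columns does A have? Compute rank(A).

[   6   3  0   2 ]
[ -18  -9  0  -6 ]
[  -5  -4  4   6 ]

rank(A) = 2

Row reduction:
R2 <- R2 - (-3)*R1:  [ 0  0  0  0 ]
R3 <- R3 - (-5/6)*R1:  [    0  -3/2     4  23/3 ]
R2 <-> R3   (pivot in column 2 was zero)
[ 6     3  0     2 ]
[ 0  -3/2  4  23/3 ]
[ 0     0  0     0 ]
Row echelon form:
[ 6     3  0     2 ]
[ 0  -3/2  4  23/3 ]
[ 0     0  0     0 ]
Nonzero rows / pivot columns: 2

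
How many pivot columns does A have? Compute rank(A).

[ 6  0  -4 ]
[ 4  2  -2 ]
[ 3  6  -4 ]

rank(A) = 3

Row reduction:
R2 <- R2 - (2/3)*R1:  [   0    2  2/3 ]
R3 <- R3 - (1/2)*R1:  [  0   6  -2 ]
R3 <- R3 - (3)*R2:  [  0   0  -4 ]
Row echelon form:
[ 6  0   -4 ]
[ 0  2  2/3 ]
[ 0  0   -4 ]
Nonzero rows / pivot columns: 3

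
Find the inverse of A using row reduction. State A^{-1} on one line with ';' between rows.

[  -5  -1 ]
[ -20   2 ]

Gauss-Jordan on [A | I]:
R1 <- (1/-5)*R1:  [    1   1/5  |  -1/5     0 ]
R2 <- R2 - (-20)*R1:  [  0   6  |  -4   1 ]
R2 <- (1/6)*R2:  [    0     1  |  -2/3   1/6 ]
R1 <- R1 - (1/5)*R2:  [     1      0  |  -1/15  -1/30 ]
Right block of [I | A^{-1}] is the inverse:
[ -1/15  -1/30 ]
[  -2/3    1/6 ]

inverse = [-1/15 -1/30; -2/3 1/6]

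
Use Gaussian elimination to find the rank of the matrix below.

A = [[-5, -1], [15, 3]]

rank(A) = 1

Row reduction:
R2 <- R2 - (-3)*R1:  [ 0  0 ]
Row echelon form:
[ -5  -1 ]
[  0   0 ]
Nonzero rows / pivot columns: 1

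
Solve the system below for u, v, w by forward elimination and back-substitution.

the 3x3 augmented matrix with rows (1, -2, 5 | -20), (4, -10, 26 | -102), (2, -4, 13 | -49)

Forward elimination on [A|b]:
R2 <- R2 - (4)*R1:  [   0   -2    6  -22 ]
R3 <- R3 - (2)*R1:  [  0   0   3  -9 ]
Row echelon form:
[ 1  -2  5  |  -20 ]
[ 0  -2  6  |  -22 ]
[ 0   0  3  |   -9 ]
Back-substitution:
w = (-9) / 3 = -3
v = (-22 - (6)*(-3)) / -2 = 2
u = (-20 - (-2)*(2) - (5)*(-3)) / 1 = -1

(-1, 2, -3)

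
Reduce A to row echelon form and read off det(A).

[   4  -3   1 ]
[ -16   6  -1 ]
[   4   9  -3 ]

det(A) = -48

Forward elimination:
R2 <- R2 - (-4)*R1:  [  0  -6   3 ]
R3 <- R3 - (1)*R1:  [  0  12  -4 ]
R3 <- R3 - (-2)*R2:  [ 0  0  2 ]
Upper-triangular form:
[ 4  -3  1 ]
[ 0  -6  3 ]
[ 0   0  2 ]
det(A) = (-1)^0 * (4) * (-6) * (2) = -48  (0 row swaps -> sign +1)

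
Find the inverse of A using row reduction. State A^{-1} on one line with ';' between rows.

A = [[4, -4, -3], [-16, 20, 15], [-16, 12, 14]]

inverse = [5/4 1/4 0; -1/5 1/10 -3/20; 8/5 1/5 1/5]

Gauss-Jordan on [A | I]:
R1 <- (1/4)*R1:  [    1    -1  -3/4  |   1/4     0     0 ]
R2 <- R2 - (-16)*R1:  [ 0  4  3  |  4  1  0 ]
R3 <- R3 - (-16)*R1:  [  0  -4   2  |   4   0   1 ]
R2 <- (1/4)*R2:  [   0    1  3/4  |    1  1/4    0 ]
R1 <- R1 - (-1)*R2:  [   1    0    0  |  5/4  1/4    0 ]
R3 <- R3 - (-4)*R2:  [ 0  0  5  |  8  1  1 ]
R3 <- (1/5)*R3:  [   0    0    1  |  8/5  1/5  1/5 ]
R2 <- R2 - (3/4)*R3:  [     0      1      0  |   -1/5   1/10  -3/20 ]
Right block of [I | A^{-1}] is the inverse:
[  5/4   1/4      0 ]
[ -1/5  1/10  -3/20 ]
[  8/5   1/5    1/5 ]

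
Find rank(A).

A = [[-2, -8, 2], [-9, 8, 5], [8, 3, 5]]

rank(A) = 3

Row reduction:
R2 <- R2 - (9/2)*R1:  [  0  44  -4 ]
R3 <- R3 - (-4)*R1:  [   0  -29   13 ]
R3 <- R3 - (-29/44)*R2:  [      0       0  114/11 ]
Row echelon form:
[ -2  -8       2 ]
[  0  44      -4 ]
[  0   0  114/11 ]
Nonzero rows / pivot columns: 3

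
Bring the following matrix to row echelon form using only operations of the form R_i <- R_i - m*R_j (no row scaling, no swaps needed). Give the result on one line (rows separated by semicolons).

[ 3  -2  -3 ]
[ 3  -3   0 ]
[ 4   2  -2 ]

Forward elimination:
R2 <- R2 - (1)*R1:  [  0  -1   3 ]
R3 <- R3 - (4/3)*R1:  [    0  14/3     2 ]
R3 <- R3 - (-14/3)*R2:  [  0   0  16 ]
Row echelon form:
[ 3  -2  -3 ]
[ 0  -1   3 ]
[ 0   0  16 ]

REF = [3 -2 -3; 0 -1 3; 0 0 16]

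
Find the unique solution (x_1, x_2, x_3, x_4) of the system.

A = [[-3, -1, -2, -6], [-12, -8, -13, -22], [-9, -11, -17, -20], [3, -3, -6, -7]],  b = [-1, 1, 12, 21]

(2, 5, -5, 0)

Forward elimination on [A|b]:
R2 <- R2 - (4)*R1:  [  0  -4  -5   2   5 ]
R3 <- R3 - (3)*R1:  [   0   -8  -11   -2   15 ]
R4 <- R4 - (-1)*R1:  [   0   -4   -8  -13   20 ]
R3 <- R3 - (2)*R2:  [  0   0  -1  -6   5 ]
R4 <- R4 - (1)*R2:  [   0    0   -3  -15   15 ]
R4 <- R4 - (3)*R3:  [ 0  0  0  3  0 ]
Row echelon form:
[ -3  -1  -2  -6  |  -1 ]
[  0  -4  -5   2  |   5 ]
[  0   0  -1  -6  |   5 ]
[  0   0   0   3  |   0 ]
Back-substitution:
x_4 = (0) / 3 = 0
x_3 = (5 - (-6)*(0)) / -1 = -5
x_2 = (5 - (-5)*(-5) - (2)*(0)) / -4 = 5
x_1 = (-1 - (-1)*(5) - (-2)*(-5) - (-6)*(0)) / -3 = 2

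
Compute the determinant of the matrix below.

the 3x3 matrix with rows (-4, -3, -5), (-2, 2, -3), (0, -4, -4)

det(A) = 64

Forward elimination:
R2 <- R2 - (1/2)*R1:  [    0   7/2  -1/2 ]
R3 <- R3 - (-8/7)*R2:  [     0      0  -32/7 ]
Upper-triangular form:
[ -4   -3     -5 ]
[  0  7/2   -1/2 ]
[  0    0  -32/7 ]
det(A) = (-1)^0 * (-4) * (7/2) * (-32/7) = 64  (0 row swaps -> sign +1)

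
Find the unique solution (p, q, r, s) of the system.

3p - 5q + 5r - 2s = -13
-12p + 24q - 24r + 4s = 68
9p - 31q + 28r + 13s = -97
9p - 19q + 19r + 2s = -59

(0, 0, -3, -1)

Forward elimination on [A|b]:
R2 <- R2 - (-4)*R1:  [  0   4  -4  -4  16 ]
R3 <- R3 - (3)*R1:  [   0  -16   13   19  -58 ]
R4 <- R4 - (3)*R1:  [   0   -4    4    8  -20 ]
R3 <- R3 - (-4)*R2:  [  0   0  -3   3   6 ]
R4 <- R4 - (-1)*R2:  [  0   0   0   4  -4 ]
Row echelon form:
[ 3  -5   5  -2  |  -13 ]
[ 0   4  -4  -4  |   16 ]
[ 0   0  -3   3  |    6 ]
[ 0   0   0   4  |   -4 ]
Back-substitution:
s = (-4) / 4 = -1
r = (6 - (3)*(-1)) / -3 = -3
q = (16 - (-4)*(-3) - (-4)*(-1)) / 4 = 0
p = (-13 - (-5)*(0) - (5)*(-3) - (-2)*(-1)) / 3 = 0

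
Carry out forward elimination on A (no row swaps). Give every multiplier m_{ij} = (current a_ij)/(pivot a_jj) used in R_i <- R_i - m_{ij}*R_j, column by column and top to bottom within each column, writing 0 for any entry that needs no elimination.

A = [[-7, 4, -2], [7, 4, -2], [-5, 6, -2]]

Forward elimination:
R2 <- R2 - (-1)*R1:  [  0   8  -4 ]
R3 <- R3 - (5/7)*R1:  [    0  22/7  -4/7 ]
R3 <- R3 - (11/28)*R2:  [ 0  0  1 ]
Multipliers (in order of application): m_{21} = -1, m_{31} = 5/7, m_{32} = 11/28

multipliers: -1, 5/7, 11/28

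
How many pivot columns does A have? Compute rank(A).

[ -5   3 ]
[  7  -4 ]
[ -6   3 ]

rank(A) = 2

Row reduction:
R2 <- R2 - (-7/5)*R1:  [   0  1/5 ]
R3 <- R3 - (6/5)*R1:  [    0  -3/5 ]
R3 <- R3 - (-3)*R2:  [ 0  0 ]
Row echelon form:
[ -5    3 ]
[  0  1/5 ]
[  0    0 ]
Nonzero rows / pivot columns: 2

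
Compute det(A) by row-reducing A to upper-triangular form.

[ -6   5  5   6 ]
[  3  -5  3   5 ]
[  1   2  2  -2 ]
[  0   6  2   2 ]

det(A) = 1044

Forward elimination:
R2 <- R2 - (-1/2)*R1:  [    0  -5/2  11/2     8 ]
R3 <- R3 - (-1/6)*R1:  [    0  17/6  17/6    -1 ]
R3 <- R3 - (-17/15)*R2:  [      0       0  136/15  121/15 ]
R4 <- R4 - (-12/5)*R2:  [     0      0   76/5  106/5 ]
R4 <- R4 - (57/34)*R3:  [      0       0       0  261/34 ]
Upper-triangular form:
[ -6     5       5       6 ]
[  0  -5/2    11/2       8 ]
[  0     0  136/15  121/15 ]
[  0     0       0  261/34 ]
det(A) = (-1)^0 * (-6) * (-5/2) * (136/15) * (261/34) = 1044  (0 row swaps -> sign +1)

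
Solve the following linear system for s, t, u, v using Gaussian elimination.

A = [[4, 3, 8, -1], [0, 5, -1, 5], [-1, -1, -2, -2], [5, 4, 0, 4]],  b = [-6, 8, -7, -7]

Forward elimination on [A|b]:
R3 <- R3 - (-1/4)*R1:  [     0   -1/4      0   -9/4  -17/2 ]
R4 <- R4 - (5/4)*R1:  [    0   1/4   -10  21/4   1/2 ]
R3 <- R3 - (-1/20)*R2:  [      0       0   -1/20      -2  -81/10 ]
R4 <- R4 - (1/20)*R2:  [       0        0  -199/20        5     1/10 ]
R4 <- R4 - (199)*R3:  [    0     0     0   403  1612 ]
Row echelon form:
[ 4  3      8   -1  |      -6 ]
[ 0  5     -1    5  |       8 ]
[ 0  0  -1/20   -2  |  -81/10 ]
[ 0  0      0  403  |    1612 ]
Back-substitution:
v = (1612) / 403 = 4
u = (-81/10 - (-2)*(4)) / (-1/20) = 2
t = (8 - (-1)*(2) - (5)*(4)) / 5 = -2
s = (-6 - (3)*(-2) - (8)*(2) - (-1)*(4)) / 4 = -3

(-3, -2, 2, 4)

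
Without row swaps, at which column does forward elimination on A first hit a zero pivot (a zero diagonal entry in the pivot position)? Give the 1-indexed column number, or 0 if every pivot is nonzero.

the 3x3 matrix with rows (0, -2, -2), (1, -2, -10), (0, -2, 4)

Naive forward elimination:
Pivot entry (1,1) is zero but row 2 has 1 in column 1 -> naive elimination stops; a row interchange (e.g. R1 <-> R2) would be required here.

first zero-pivot column = 1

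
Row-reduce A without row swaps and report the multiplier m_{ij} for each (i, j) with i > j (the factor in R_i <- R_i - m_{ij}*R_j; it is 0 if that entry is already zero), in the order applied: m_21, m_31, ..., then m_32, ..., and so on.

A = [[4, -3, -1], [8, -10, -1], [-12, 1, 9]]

multipliers: 2, -3, 2

Forward elimination:
R2 <- R2 - (2)*R1:  [  0  -4   1 ]
R3 <- R3 - (-3)*R1:  [  0  -8   6 ]
R3 <- R3 - (2)*R2:  [ 0  0  4 ]
Multipliers (in order of application): m_{21} = 2, m_{31} = -3, m_{32} = 2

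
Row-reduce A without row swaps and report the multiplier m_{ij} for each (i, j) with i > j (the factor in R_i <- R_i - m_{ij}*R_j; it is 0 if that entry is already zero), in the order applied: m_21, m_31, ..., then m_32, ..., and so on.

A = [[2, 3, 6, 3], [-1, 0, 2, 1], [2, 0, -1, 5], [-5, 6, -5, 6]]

Forward elimination:
R2 <- R2 - (-1/2)*R1:  [   0  3/2    5  5/2 ]
R3 <- R3 - (1)*R1:  [  0  -3  -7   2 ]
R4 <- R4 - (-5/2)*R1:  [    0  27/2    10  27/2 ]
R3 <- R3 - (-2)*R2:  [ 0  0  3  7 ]
R4 <- R4 - (9)*R2:  [   0    0  -35   -9 ]
R4 <- R4 - (-35/3)*R3:  [     0      0      0  218/3 ]
Multipliers (in order of application): m_{21} = -1/2, m_{31} = 1, m_{41} = -5/2, m_{32} = -2, m_{42} = 9, m_{43} = -35/3

multipliers: -1/2, 1, -5/2, -2, 9, -35/3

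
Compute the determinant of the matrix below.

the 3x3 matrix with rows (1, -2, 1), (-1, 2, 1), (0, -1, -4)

det(A) = 2

Forward elimination:
R2 <- R2 - (-1)*R1:  [ 0  0  2 ]
R2 <-> R3   (pivot in column 2 was zero)
[ 1  -2   1 ]
[ 0  -1  -4 ]
[ 0   0   2 ]
Upper-triangular form:
[ 1  -2   1 ]
[ 0  -1  -4 ]
[ 0   0   2 ]
det(A) = (-1)^1 * (1) * (-1) * (2) = 2  (1 row swap -> sign -1)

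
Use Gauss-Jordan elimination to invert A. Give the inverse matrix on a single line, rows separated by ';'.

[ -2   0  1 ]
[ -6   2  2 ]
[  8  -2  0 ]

inverse = [-1/3 1/6 1/6; -4/3 2/3 1/6; 1/3 1/3 1/3]

Gauss-Jordan on [A | I]:
R1 <- (1/-2)*R1:  [    1     0  -1/2  |  -1/2     0     0 ]
R2 <- R2 - (-6)*R1:  [  0   2  -1  |  -3   1   0 ]
R3 <- R3 - (8)*R1:  [  0  -2   4  |   4   0   1 ]
R2 <- (1/2)*R2:  [    0     1  -1/2  |  -3/2   1/2     0 ]
R3 <- R3 - (-2)*R2:  [ 0  0  3  |  1  1  1 ]
R3 <- (1/3)*R3:  [   0    0    1  |  1/3  1/3  1/3 ]
R1 <- R1 - (-1/2)*R3:  [    1     0     0  |  -1/3   1/6   1/6 ]
R2 <- R2 - (-1/2)*R3:  [    0     1     0  |  -4/3   2/3   1/6 ]
Right block of [I | A^{-1}] is the inverse:
[ -1/3  1/6  1/6 ]
[ -4/3  2/3  1/6 ]
[  1/3  1/3  1/3 ]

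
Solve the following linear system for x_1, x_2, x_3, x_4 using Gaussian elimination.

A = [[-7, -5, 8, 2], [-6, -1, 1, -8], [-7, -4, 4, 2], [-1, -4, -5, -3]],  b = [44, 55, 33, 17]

Forward elimination on [A|b]:
R2 <- R2 - (6/7)*R1:  [     0   23/7  -41/7  -68/7  121/7 ]
R3 <- R3 - (1)*R1:  [   0    1   -4    0  -11 ]
R4 <- R4 - (1/7)*R1:  [     0  -23/7  -43/7  -23/7   75/7 ]
R3 <- R3 - (7/23)*R2:  [       0        0   -51/23    68/23  -374/23 ]
R4 <- R4 - (-1)*R2:  [   0    0  -12  -13   28 ]
R4 <- R4 - (92/17)*R3:  [   0    0    0  -29  116 ]
Row echelon form:
[ -7    -5       8      2  |       44 ]
[  0  23/7   -41/7  -68/7  |    121/7 ]
[  0     0  -51/23  68/23  |  -374/23 ]
[  0     0       0    -29  |      116 ]
Back-substitution:
x_4 = (116) / -29 = -4
x_3 = (-374/23 - (68/23)*(-4)) / (-51/23) = 2
x_2 = (121/7 - (-41/7)*(2) - (-68/7)*(-4)) / (23/7) = -3
x_1 = (44 - (-5)*(-3) - (8)*(2) - (2)*(-4)) / -7 = -3

(-3, -3, 2, -4)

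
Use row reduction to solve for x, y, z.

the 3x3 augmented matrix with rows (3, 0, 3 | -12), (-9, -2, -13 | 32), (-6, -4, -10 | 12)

Forward elimination on [A|b]:
R2 <- R2 - (-3)*R1:  [  0  -2  -4  -4 ]
R3 <- R3 - (-2)*R1:  [   0   -4   -4  -12 ]
R3 <- R3 - (2)*R2:  [  0   0   4  -4 ]
Row echelon form:
[ 3   0   3  |  -12 ]
[ 0  -2  -4  |   -4 ]
[ 0   0   4  |   -4 ]
Back-substitution:
z = (-4) / 4 = -1
y = (-4 - (-4)*(-1)) / -2 = 4
x = (-12 - (3)*(-1)) / 3 = -3

(-3, 4, -1)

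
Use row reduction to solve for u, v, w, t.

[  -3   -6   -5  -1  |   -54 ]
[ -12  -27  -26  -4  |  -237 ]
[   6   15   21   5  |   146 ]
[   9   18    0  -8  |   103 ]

(5, 5, 1, 4)

Forward elimination on [A|b]:
R2 <- R2 - (4)*R1:  [   0   -3   -6    0  -21 ]
R3 <- R3 - (-2)*R1:  [  0   3  11   3  38 ]
R4 <- R4 - (-3)*R1:  [   0    0  -15  -11  -59 ]
R3 <- R3 - (-1)*R2:  [  0   0   5   3  17 ]
R4 <- R4 - (-3)*R3:  [  0   0   0  -2  -8 ]
Row echelon form:
[ -3  -6  -5  -1  |  -54 ]
[  0  -3  -6   0  |  -21 ]
[  0   0   5   3  |   17 ]
[  0   0   0  -2  |   -8 ]
Back-substitution:
t = (-8) / -2 = 4
w = (17 - (3)*(4)) / 5 = 1
v = (-21 - (-6)*(1)) / -3 = 5
u = (-54 - (-6)*(5) - (-5)*(1) - (-1)*(4)) / -3 = 5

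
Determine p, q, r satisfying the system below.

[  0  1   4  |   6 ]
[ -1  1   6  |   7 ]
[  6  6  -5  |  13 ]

(1, 2, 1)

Forward elimination on [A|b]:
R1 <-> R2   (pivot in column 1 was zero)
[ -1  1   6   7 ]
[  0  1   4   6 ]
[  6  6  -5  13 ]
R3 <- R3 - (-6)*R1:  [  0  12  31  55 ]
R3 <- R3 - (12)*R2:  [   0    0  -17  -17 ]
Row echelon form:
[ -1  1    6  |    7 ]
[  0  1    4  |    6 ]
[  0  0  -17  |  -17 ]
Back-substitution:
r = (-17) / -17 = 1
q = (6 - (4)*(1)) / 1 = 2
p = (7 - (1)*(2) - (6)*(1)) / -1 = 1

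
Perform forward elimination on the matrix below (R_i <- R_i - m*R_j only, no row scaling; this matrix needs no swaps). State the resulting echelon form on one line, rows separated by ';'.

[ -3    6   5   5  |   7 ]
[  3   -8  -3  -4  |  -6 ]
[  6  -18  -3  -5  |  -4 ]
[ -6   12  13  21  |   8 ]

REF = [-3 6 5 5 7; 0 -2 2 1 1; 0 0 1 2 7; 0 0 0 5 -27]

Forward elimination:
R2 <- R2 - (-1)*R1:  [  0  -2   2   1   1 ]
R3 <- R3 - (-2)*R1:  [  0  -6   7   5  10 ]
R4 <- R4 - (2)*R1:  [  0   0   3  11  -6 ]
R3 <- R3 - (3)*R2:  [ 0  0  1  2  7 ]
R4 <- R4 - (3)*R3:  [   0    0    0    5  -27 ]
Row echelon form:
[ -3   6  5  5  |    7 ]
[  0  -2  2  1  |    1 ]
[  0   0  1  2  |    7 ]
[  0   0  0  5  |  -27 ]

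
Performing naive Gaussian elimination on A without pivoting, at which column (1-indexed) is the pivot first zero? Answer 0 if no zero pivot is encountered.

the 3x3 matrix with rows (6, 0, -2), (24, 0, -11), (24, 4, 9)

Naive forward elimination:
R2 <- R2 - (4)*R1:  [  0   0  -3 ]
R3 <- R3 - (4)*R1:  [  0   4  17 ]
Matrix at this point:
[ 6  0  -2 ]
[ 0  0  -3 ]
[ 0  4  17 ]
Pivot entry (2,2) is zero but row 3 has 4 in column 2 -> naive elimination stops; a row interchange (e.g. R2 <-> R3) would be required here.

first zero-pivot column = 2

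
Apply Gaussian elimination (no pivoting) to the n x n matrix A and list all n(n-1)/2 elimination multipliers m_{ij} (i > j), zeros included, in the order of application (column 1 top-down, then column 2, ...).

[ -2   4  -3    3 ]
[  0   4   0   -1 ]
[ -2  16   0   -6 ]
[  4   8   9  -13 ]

multipliers: 0, 1, -2, 3, 4, 1

Forward elimination:
R2: entry in column 1 is already 0 -> m_{21} = 0 (no row operation needed)
R3 <- R3 - (1)*R1:  [  0  12   3  -9 ]
R4 <- R4 - (-2)*R1:  [  0  16   3  -7 ]
R3 <- R3 - (3)*R2:  [  0   0   3  -6 ]
R4 <- R4 - (4)*R2:  [  0   0   3  -3 ]
R4 <- R4 - (1)*R3:  [ 0  0  0  3 ]
Multipliers (in order of application): m_{21} = 0, m_{31} = 1, m_{41} = -2, m_{32} = 3, m_{42} = 4, m_{43} = 1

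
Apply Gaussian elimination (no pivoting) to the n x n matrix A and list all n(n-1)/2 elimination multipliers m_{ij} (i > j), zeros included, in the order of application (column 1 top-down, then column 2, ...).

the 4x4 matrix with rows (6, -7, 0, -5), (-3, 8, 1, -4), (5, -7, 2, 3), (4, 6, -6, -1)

multipliers: -1/2, 5/6, 2/3, -7/27, 64/27, -226/61

Forward elimination:
R2 <- R2 - (-1/2)*R1:  [     0    9/2      1  -13/2 ]
R3 <- R3 - (5/6)*R1:  [    0  -7/6     2  43/6 ]
R4 <- R4 - (2/3)*R1:  [    0  32/3    -6   7/3 ]
R3 <- R3 - (-7/27)*R2:  [      0       0   61/27  148/27 ]
R4 <- R4 - (64/27)*R2:  [       0        0  -226/27   479/27 ]
R4 <- R4 - (-226/61)*R3:  [       0        0        0  2321/61 ]
Multipliers (in order of application): m_{21} = -1/2, m_{31} = 5/6, m_{41} = 2/3, m_{32} = -7/27, m_{42} = 64/27, m_{43} = -226/61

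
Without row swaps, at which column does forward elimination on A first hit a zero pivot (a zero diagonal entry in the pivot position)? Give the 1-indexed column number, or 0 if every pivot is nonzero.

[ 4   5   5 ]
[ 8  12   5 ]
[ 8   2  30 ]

first zero-pivot column = 3

Naive forward elimination:
R2 <- R2 - (2)*R1:  [  0   2  -5 ]
R3 <- R3 - (2)*R1:  [  0  -8  20 ]
R3 <- R3 - (-4)*R2:  [ 0  0  0 ]
Matrix at this point:
[ 4  5   5 ]
[ 0  2  -5 ]
[ 0  0   0 ]
Pivot entry (3,3) in the last row is zero and there are no rows below to swap with -> zero pivot in column 3 (A is singular).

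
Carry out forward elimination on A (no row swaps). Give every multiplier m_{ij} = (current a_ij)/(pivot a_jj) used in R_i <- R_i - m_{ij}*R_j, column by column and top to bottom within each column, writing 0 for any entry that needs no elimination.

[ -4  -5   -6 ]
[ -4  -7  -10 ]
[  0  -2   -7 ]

multipliers: 1, 0, 1

Forward elimination:
R2 <- R2 - (1)*R1:  [  0  -2  -4 ]
R3: entry in column 1 is already 0 -> m_{31} = 0 (no row operation needed)
R3 <- R3 - (1)*R2:  [  0   0  -3 ]
Multipliers (in order of application): m_{21} = 1, m_{31} = 0, m_{32} = 1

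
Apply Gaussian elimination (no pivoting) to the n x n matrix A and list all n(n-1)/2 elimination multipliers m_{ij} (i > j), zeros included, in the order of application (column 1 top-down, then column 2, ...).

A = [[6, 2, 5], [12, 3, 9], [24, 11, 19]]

Forward elimination:
R2 <- R2 - (2)*R1:  [  0  -1  -1 ]
R3 <- R3 - (4)*R1:  [  0   3  -1 ]
R3 <- R3 - (-3)*R2:  [  0   0  -4 ]
Multipliers (in order of application): m_{21} = 2, m_{31} = 4, m_{32} = -3

multipliers: 2, 4, -3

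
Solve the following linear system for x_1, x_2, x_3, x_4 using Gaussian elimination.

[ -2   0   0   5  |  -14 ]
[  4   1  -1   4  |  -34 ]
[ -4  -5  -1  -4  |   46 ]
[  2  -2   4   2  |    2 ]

Forward elimination on [A|b]:
R2 <- R2 - (-2)*R1:  [   0    1   -1   14  -62 ]
R3 <- R3 - (2)*R1:  [   0   -5   -1  -14   74 ]
R4 <- R4 - (-1)*R1:  [   0   -2    4    7  -12 ]
R3 <- R3 - (-5)*R2:  [    0     0    -6    56  -236 ]
R4 <- R4 - (-2)*R2:  [    0     0     2    35  -136 ]
R4 <- R4 - (-1/3)*R3:  [      0       0       0   161/3  -644/3 ]
Row echelon form:
[ -2  0   0      5  |     -14 ]
[  0  1  -1     14  |     -62 ]
[  0  0  -6     56  |    -236 ]
[  0  0   0  161/3  |  -644/3 ]
Back-substitution:
x_4 = (-644/3) / (161/3) = -4
x_3 = (-236 - (56)*(-4)) / -6 = 2
x_2 = (-62 - (-1)*(2) - (14)*(-4)) / 1 = -4
x_1 = (-14 - (5)*(-4)) / -2 = -3

(-3, -4, 2, -4)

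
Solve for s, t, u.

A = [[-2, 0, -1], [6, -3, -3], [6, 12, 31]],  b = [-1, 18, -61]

(1, -3, -1)

Forward elimination on [A|b]:
R2 <- R2 - (-3)*R1:  [  0  -3  -6  15 ]
R3 <- R3 - (-3)*R1:  [   0   12   28  -64 ]
R3 <- R3 - (-4)*R2:  [  0   0   4  -4 ]
Row echelon form:
[ -2   0  -1  |  -1 ]
[  0  -3  -6  |  15 ]
[  0   0   4  |  -4 ]
Back-substitution:
u = (-4) / 4 = -1
t = (15 - (-6)*(-1)) / -3 = -3
s = (-1 - (-1)*(-1)) / -2 = 1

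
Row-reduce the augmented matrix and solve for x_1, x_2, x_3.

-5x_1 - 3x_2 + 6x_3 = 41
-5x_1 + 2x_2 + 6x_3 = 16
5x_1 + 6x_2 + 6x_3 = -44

Forward elimination on [A|b]:
R2 <- R2 - (1)*R1:  [   0    5    0  -25 ]
R3 <- R3 - (-1)*R1:  [  0   3  12  -3 ]
R3 <- R3 - (3/5)*R2:  [  0   0  12  12 ]
Row echelon form:
[ -5  -3   6  |   41 ]
[  0   5   0  |  -25 ]
[  0   0  12  |   12 ]
Back-substitution:
x_3 = (12) / 12 = 1
x_2 = (-25) / 5 = -5
x_1 = (41 - (-3)*(-5) - (6)*(1)) / -5 = -4

(-4, -5, 1)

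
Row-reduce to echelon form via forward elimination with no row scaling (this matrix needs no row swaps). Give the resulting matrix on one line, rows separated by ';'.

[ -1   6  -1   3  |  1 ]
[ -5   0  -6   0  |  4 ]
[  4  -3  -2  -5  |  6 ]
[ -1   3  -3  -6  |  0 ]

REF = [-1 6 -1 3 1; 0 -30 -1 -15 -1; 0 0 -67/10 -7/2 93/10; 0 0 0 -436/67 -237/67]

Forward elimination:
R2 <- R2 - (5)*R1:  [   0  -30   -1  -15   -1 ]
R3 <- R3 - (-4)*R1:  [  0  21  -6   7  10 ]
R4 <- R4 - (1)*R1:  [  0  -3  -2  -9  -1 ]
R3 <- R3 - (-7/10)*R2:  [      0       0  -67/10    -7/2   93/10 ]
R4 <- R4 - (1/10)*R2:  [      0       0  -19/10   -15/2   -9/10 ]
R4 <- R4 - (19/67)*R3:  [       0        0        0  -436/67  -237/67 ]
Row echelon form:
[ -1    6      -1        3  |        1 ]
[  0  -30      -1      -15  |       -1 ]
[  0    0  -67/10     -7/2  |    93/10 ]
[  0    0       0  -436/67  |  -237/67 ]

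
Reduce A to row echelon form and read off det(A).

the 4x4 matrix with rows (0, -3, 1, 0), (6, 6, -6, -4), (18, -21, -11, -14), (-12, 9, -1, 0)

Forward elimination:
R1 <-> R2   (pivot in column 1 was zero)
[   6    6   -6   -4 ]
[   0   -3    1    0 ]
[  18  -21  -11  -14 ]
[ -12    9   -1    0 ]
R3 <- R3 - (3)*R1:  [   0  -39    7   -2 ]
R4 <- R4 - (-2)*R1:  [   0   21  -13   -8 ]
R3 <- R3 - (13)*R2:  [  0   0  -6  -2 ]
R4 <- R4 - (-7)*R2:  [  0   0  -6  -8 ]
R4 <- R4 - (1)*R3:  [  0   0   0  -6 ]
Upper-triangular form:
[ 6   6  -6  -4 ]
[ 0  -3   1   0 ]
[ 0   0  -6  -2 ]
[ 0   0   0  -6 ]
det(A) = (-1)^1 * (6) * (-3) * (-6) * (-6) = 648  (1 row swap -> sign -1)

det(A) = 648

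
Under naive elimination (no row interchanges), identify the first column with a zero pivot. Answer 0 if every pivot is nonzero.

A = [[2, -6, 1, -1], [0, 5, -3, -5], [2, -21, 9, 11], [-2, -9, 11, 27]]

Naive forward elimination:
R3 <- R3 - (1)*R1:  [   0  -15    8   12 ]
R4 <- R4 - (-1)*R1:  [   0  -15   12   26 ]
R3 <- R3 - (-3)*R2:  [  0   0  -1  -3 ]
R4 <- R4 - (-3)*R2:  [  0   0   3  11 ]
R4 <- R4 - (-3)*R3:  [ 0  0  0  2 ]
All pivots nonzero; naive elimination completes without hitting a zero pivot.

first zero-pivot column = 0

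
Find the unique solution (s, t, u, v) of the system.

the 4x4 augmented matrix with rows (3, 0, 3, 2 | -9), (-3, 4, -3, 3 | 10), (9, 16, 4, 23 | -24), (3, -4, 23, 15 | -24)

(-3, 4, 2, -3)

Forward elimination on [A|b]:
R2 <- R2 - (-1)*R1:  [ 0  4  0  5  1 ]
R3 <- R3 - (3)*R1:  [  0  16  -5  17   3 ]
R4 <- R4 - (1)*R1:  [   0   -4   20   13  -15 ]
R3 <- R3 - (4)*R2:  [  0   0  -5  -3  -1 ]
R4 <- R4 - (-1)*R2:  [   0    0   20   18  -14 ]
R4 <- R4 - (-4)*R3:  [   0    0    0    6  -18 ]
Row echelon form:
[ 3  0   3   2  |   -9 ]
[ 0  4   0   5  |    1 ]
[ 0  0  -5  -3  |   -1 ]
[ 0  0   0   6  |  -18 ]
Back-substitution:
v = (-18) / 6 = -3
u = (-1 - (-3)*(-3)) / -5 = 2
t = (1 - (5)*(-3)) / 4 = 4
s = (-9 - (3)*(2) - (2)*(-3)) / 3 = -3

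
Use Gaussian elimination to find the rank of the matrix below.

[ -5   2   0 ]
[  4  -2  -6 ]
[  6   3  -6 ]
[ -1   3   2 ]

Row reduction:
R2 <- R2 - (-4/5)*R1:  [    0  -2/5    -6 ]
R3 <- R3 - (-6/5)*R1:  [    0  27/5    -6 ]
R4 <- R4 - (1/5)*R1:  [    0  13/5     2 ]
R3 <- R3 - (-27/2)*R2:  [   0    0  -87 ]
R4 <- R4 - (-13/2)*R2:  [   0    0  -37 ]
R4 <- R4 - (37/87)*R3:  [ 0  0  0 ]
Row echelon form:
[ -5     2    0 ]
[  0  -2/5   -6 ]
[  0     0  -87 ]
[  0     0    0 ]
Nonzero rows / pivot columns: 3

rank(A) = 3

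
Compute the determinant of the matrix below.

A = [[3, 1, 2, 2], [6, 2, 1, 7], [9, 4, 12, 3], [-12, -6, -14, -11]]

det(A) = -27

Forward elimination:
R2 <- R2 - (2)*R1:  [  0   0  -3   3 ]
R3 <- R3 - (3)*R1:  [  0   1   6  -3 ]
R4 <- R4 - (-4)*R1:  [  0  -2  -6  -3 ]
R2 <-> R3   (pivot in column 2 was zero)
[ 3   1   2   2 ]
[ 0   1   6  -3 ]
[ 0   0  -3   3 ]
[ 0  -2  -6  -3 ]
R4 <- R4 - (-2)*R2:  [  0   0   6  -9 ]
R4 <- R4 - (-2)*R3:  [  0   0   0  -3 ]
Upper-triangular form:
[ 3  1   2   2 ]
[ 0  1   6  -3 ]
[ 0  0  -3   3 ]
[ 0  0   0  -3 ]
det(A) = (-1)^1 * (3) * (1) * (-3) * (-3) = -27  (1 row swap -> sign -1)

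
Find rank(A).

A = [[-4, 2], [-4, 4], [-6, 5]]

Row reduction:
R2 <- R2 - (1)*R1:  [ 0  2 ]
R3 <- R3 - (3/2)*R1:  [ 0  2 ]
R3 <- R3 - (1)*R2:  [ 0  0 ]
Row echelon form:
[ -4  2 ]
[  0  2 ]
[  0  0 ]
Nonzero rows / pivot columns: 2

rank(A) = 2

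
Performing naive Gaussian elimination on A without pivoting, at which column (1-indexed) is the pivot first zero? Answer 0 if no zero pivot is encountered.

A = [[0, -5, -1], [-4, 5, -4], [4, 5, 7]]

Naive forward elimination:
Pivot entry (1,1) is zero but row 2 has -4 in column 1 -> naive elimination stops; a row interchange (e.g. R1 <-> R2) would be required here.

first zero-pivot column = 1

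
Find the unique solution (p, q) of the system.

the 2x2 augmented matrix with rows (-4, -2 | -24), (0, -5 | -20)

Forward elimination on [A|b]:
Row echelon form:
[ -4  -2  |  -24 ]
[  0  -5  |  -20 ]
Back-substitution:
q = (-20) / -5 = 4
p = (-24 - (-2)*(4)) / -4 = 4

(4, 4)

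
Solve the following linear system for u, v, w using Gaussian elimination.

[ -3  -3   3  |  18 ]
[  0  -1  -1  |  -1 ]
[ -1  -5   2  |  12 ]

(-3, -1, 2)

Forward elimination on [A|b]:
R3 <- R3 - (1/3)*R1:  [  0  -4   1   6 ]
R3 <- R3 - (4)*R2:  [  0   0   5  10 ]
Row echelon form:
[ -3  -3   3  |  18 ]
[  0  -1  -1  |  -1 ]
[  0   0   5  |  10 ]
Back-substitution:
w = (10) / 5 = 2
v = (-1 - (-1)*(2)) / -1 = -1
u = (18 - (-3)*(-1) - (3)*(2)) / -3 = -3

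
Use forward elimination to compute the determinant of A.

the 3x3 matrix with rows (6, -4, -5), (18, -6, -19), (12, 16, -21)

Forward elimination:
R2 <- R2 - (3)*R1:  [  0   6  -4 ]
R3 <- R3 - (2)*R1:  [   0   24  -11 ]
R3 <- R3 - (4)*R2:  [ 0  0  5 ]
Upper-triangular form:
[ 6  -4  -5 ]
[ 0   6  -4 ]
[ 0   0   5 ]
det(A) = (-1)^0 * (6) * (6) * (5) = 180  (0 row swaps -> sign +1)

det(A) = 180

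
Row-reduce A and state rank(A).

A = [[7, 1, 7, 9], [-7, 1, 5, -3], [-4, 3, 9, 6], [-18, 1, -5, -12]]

rank(A) = 3

Row reduction:
R2 <- R2 - (-1)*R1:  [  0   2  12   6 ]
R3 <- R3 - (-4/7)*R1:  [    0  25/7    13  78/7 ]
R4 <- R4 - (-18/7)*R1:  [    0  25/7    13  78/7 ]
R3 <- R3 - (25/14)*R2:  [     0      0  -59/7    3/7 ]
R4 <- R4 - (25/14)*R2:  [     0      0  -59/7    3/7 ]
R4 <- R4 - (1)*R3:  [ 0  0  0  0 ]
Row echelon form:
[ 7  1      7    9 ]
[ 0  2     12    6 ]
[ 0  0  -59/7  3/7 ]
[ 0  0      0    0 ]
Nonzero rows / pivot columns: 3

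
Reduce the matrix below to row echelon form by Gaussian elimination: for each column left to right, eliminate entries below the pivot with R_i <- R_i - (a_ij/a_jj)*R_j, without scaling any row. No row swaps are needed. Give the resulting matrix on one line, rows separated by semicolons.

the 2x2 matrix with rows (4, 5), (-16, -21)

REF = [4 5; 0 -1]

Forward elimination:
R2 <- R2 - (-4)*R1:  [  0  -1 ]
Row echelon form:
[ 4   5 ]
[ 0  -1 ]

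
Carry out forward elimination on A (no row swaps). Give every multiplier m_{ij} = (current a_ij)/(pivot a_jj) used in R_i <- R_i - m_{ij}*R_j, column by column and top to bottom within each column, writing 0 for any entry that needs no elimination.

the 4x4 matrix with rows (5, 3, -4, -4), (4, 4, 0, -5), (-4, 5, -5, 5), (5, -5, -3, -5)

Forward elimination:
R2 <- R2 - (4/5)*R1:  [    0   8/5  16/5  -9/5 ]
R3 <- R3 - (-4/5)*R1:  [     0   37/5  -41/5    9/5 ]
R4 <- R4 - (1)*R1:  [  0  -8   1  -1 ]
R3 <- R3 - (37/8)*R2:  [    0     0   -23  81/8 ]
R4 <- R4 - (-5)*R2:  [   0    0   17  -10 ]
R4 <- R4 - (-17/23)*R3:  [        0         0         0  -463/184 ]
Multipliers (in order of application): m_{21} = 4/5, m_{31} = -4/5, m_{41} = 1, m_{32} = 37/8, m_{42} = -5, m_{43} = -17/23

multipliers: 4/5, -4/5, 1, 37/8, -5, -17/23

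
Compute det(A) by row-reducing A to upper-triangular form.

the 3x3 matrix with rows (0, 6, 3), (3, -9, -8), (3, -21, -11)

det(A) = -54

Forward elimination:
R1 <-> R2   (pivot in column 1 was zero)
[ 3   -9   -8 ]
[ 0    6    3 ]
[ 3  -21  -11 ]
R3 <- R3 - (1)*R1:  [   0  -12   -3 ]
R3 <- R3 - (-2)*R2:  [ 0  0  3 ]
Upper-triangular form:
[ 3  -9  -8 ]
[ 0   6   3 ]
[ 0   0   3 ]
det(A) = (-1)^1 * (3) * (6) * (3) = -54  (1 row swap -> sign -1)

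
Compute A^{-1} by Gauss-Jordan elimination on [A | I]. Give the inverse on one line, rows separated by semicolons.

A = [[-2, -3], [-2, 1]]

inverse = [-1/8 -3/8; -1/4 1/4]

Gauss-Jordan on [A | I]:
R1 <- (1/-2)*R1:  [    1   3/2  |  -1/2     0 ]
R2 <- R2 - (-2)*R1:  [  0   4  |  -1   1 ]
R2 <- (1/4)*R2:  [    0     1  |  -1/4   1/4 ]
R1 <- R1 - (3/2)*R2:  [    1     0  |  -1/8  -3/8 ]
Right block of [I | A^{-1}] is the inverse:
[ -1/8  -3/8 ]
[ -1/4   1/4 ]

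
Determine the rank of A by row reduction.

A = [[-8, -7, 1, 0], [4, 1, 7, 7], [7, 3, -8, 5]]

Row reduction:
R2 <- R2 - (-1/2)*R1:  [    0  -5/2  15/2     7 ]
R3 <- R3 - (-7/8)*R1:  [     0  -25/8  -57/8      5 ]
R3 <- R3 - (5/4)*R2:  [     0      0  -33/2  -15/4 ]
Row echelon form:
[ -8    -7      1      0 ]
[  0  -5/2   15/2      7 ]
[  0     0  -33/2  -15/4 ]
Nonzero rows / pivot columns: 3

rank(A) = 3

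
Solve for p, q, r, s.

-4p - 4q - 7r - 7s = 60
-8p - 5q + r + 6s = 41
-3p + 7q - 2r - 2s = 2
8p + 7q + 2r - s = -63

Forward elimination on [A|b]:
R2 <- R2 - (2)*R1:  [   0    3   15   20  -79 ]
R3 <- R3 - (3/4)*R1:  [    0    10  13/4  13/4   -43 ]
R4 <- R4 - (-2)*R1:  [   0   -1  -12  -15   57 ]
R3 <- R3 - (10/3)*R2:  [       0        0   -187/4  -761/12    661/3 ]
R4 <- R4 - (-1/3)*R2:  [     0      0     -7  -25/3   92/3 ]
R4 <- R4 - (28/187)*R3:  [         0          0          0    652/561  -1304/561 ]
Row echelon form:
[ -4  -4      -7       -7  |         60 ]
[  0   3      15       20  |        -79 ]
[  0   0  -187/4  -761/12  |      661/3 ]
[  0   0       0  652/561  |  -1304/561 ]
Back-substitution:
s = (-1304/561) / (652/561) = -2
r = (661/3 - (-761/12)*(-2)) / (-187/4) = -2
q = (-79 - (15)*(-2) - (20)*(-2)) / 3 = -3
p = (60 - (-4)*(-3) - (-7)*(-2) - (-7)*(-2)) / -4 = -5

(-5, -3, -2, -2)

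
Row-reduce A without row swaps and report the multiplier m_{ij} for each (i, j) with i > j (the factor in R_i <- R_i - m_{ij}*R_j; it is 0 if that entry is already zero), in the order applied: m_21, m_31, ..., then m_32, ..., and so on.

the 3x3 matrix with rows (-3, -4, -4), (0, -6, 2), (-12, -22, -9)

Forward elimination:
R2: entry in column 1 is already 0 -> m_{21} = 0 (no row operation needed)
R3 <- R3 - (4)*R1:  [  0  -6   7 ]
R3 <- R3 - (1)*R2:  [ 0  0  5 ]
Multipliers (in order of application): m_{21} = 0, m_{31} = 4, m_{32} = 1

multipliers: 0, 4, 1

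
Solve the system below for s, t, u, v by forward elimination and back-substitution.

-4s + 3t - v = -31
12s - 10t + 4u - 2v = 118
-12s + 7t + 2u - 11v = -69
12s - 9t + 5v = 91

Forward elimination on [A|b]:
R2 <- R2 - (-3)*R1:  [  0  -1   4  -5  25 ]
R3 <- R3 - (3)*R1:  [  0  -2   2  -8  24 ]
R4 <- R4 - (-3)*R1:  [  0   0   0   2  -2 ]
R3 <- R3 - (2)*R2:  [   0    0   -6    2  -26 ]
Row echelon form:
[ -4   3   0  -1  |  -31 ]
[  0  -1   4  -5  |   25 ]
[  0   0  -6   2  |  -26 ]
[  0   0   0   2  |   -2 ]
Back-substitution:
v = (-2) / 2 = -1
u = (-26 - (2)*(-1)) / -6 = 4
t = (25 - (4)*(4) - (-5)*(-1)) / -1 = -4
s = (-31 - (3)*(-4) - (-1)*(-1)) / -4 = 5

(5, -4, 4, -1)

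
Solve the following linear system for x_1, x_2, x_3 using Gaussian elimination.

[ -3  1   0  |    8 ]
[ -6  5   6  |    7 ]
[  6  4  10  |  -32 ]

(-3, -1, -1)

Forward elimination on [A|b]:
R2 <- R2 - (2)*R1:  [  0   3   6  -9 ]
R3 <- R3 - (-2)*R1:  [   0    6   10  -16 ]
R3 <- R3 - (2)*R2:  [  0   0  -2   2 ]
Row echelon form:
[ -3  1   0  |   8 ]
[  0  3   6  |  -9 ]
[  0  0  -2  |   2 ]
Back-substitution:
x_3 = (2) / -2 = -1
x_2 = (-9 - (6)*(-1)) / 3 = -1
x_1 = (8 - (1)*(-1)) / -3 = -3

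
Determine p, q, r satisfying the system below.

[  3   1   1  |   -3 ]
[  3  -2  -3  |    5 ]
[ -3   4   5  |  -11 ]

Forward elimination on [A|b]:
R2 <- R2 - (1)*R1:  [  0  -3  -4   8 ]
R3 <- R3 - (-1)*R1:  [   0    5    6  -14 ]
R3 <- R3 - (-5/3)*R2:  [    0     0  -2/3  -2/3 ]
Row echelon form:
[ 3   1     1  |    -3 ]
[ 0  -3    -4  |     8 ]
[ 0   0  -2/3  |  -2/3 ]
Back-substitution:
r = (-2/3) / (-2/3) = 1
q = (8 - (-4)*(1)) / -3 = -4
p = (-3 - (1)*(-4) - (1)*(1)) / 3 = 0

(0, -4, 1)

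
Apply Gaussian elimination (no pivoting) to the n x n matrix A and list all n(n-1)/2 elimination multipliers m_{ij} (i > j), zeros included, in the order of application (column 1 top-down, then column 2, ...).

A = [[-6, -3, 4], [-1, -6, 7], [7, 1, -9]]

Forward elimination:
R2 <- R2 - (1/6)*R1:  [     0  -11/2   19/3 ]
R3 <- R3 - (-7/6)*R1:  [     0   -5/2  -13/3 ]
R3 <- R3 - (5/11)*R2:  [       0        0  -238/33 ]
Multipliers (in order of application): m_{21} = 1/6, m_{31} = -7/6, m_{32} = 5/11

multipliers: 1/6, -7/6, 5/11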